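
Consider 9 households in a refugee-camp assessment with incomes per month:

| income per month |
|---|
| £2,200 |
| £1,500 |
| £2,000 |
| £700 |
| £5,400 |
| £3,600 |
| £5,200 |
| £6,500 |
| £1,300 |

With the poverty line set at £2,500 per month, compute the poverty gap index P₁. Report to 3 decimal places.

0.213

Incomes under z: £700, £1,300, £1,500, £2,000, £2,200 (q = 5 of N = 9).
Relative gaps: (2500−700)/2500 = 0.7200; (2500−1300)/2500 = 0.4800; (2500−1500)/2500 = 0.4000; (2500−2000)/2500 = 0.2000; (2500−2200)/2500 = 0.1200.
Σ = 1.920000. Dividing by the full population N = 9 gives P₁ = 0.213.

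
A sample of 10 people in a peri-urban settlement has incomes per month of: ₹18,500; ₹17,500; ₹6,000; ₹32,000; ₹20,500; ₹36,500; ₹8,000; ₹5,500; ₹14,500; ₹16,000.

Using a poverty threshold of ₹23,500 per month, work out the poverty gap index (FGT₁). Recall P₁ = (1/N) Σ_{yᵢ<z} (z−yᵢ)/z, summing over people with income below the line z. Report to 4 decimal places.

Below the line: ₹5,500, ₹6,000, ₹8,000, ₹14,500, ₹16,000, ₹17,500, ₹18,500, ₹20,500 (q = 8 of N = 10).
Shortfall ratios: (23500−5500)/23500 = 0.7660; (23500−6000)/23500 = 0.7447; (23500−8000)/23500 = 0.6596; (23500−14500)/23500 = 0.3830; (23500−16000)/23500 = 0.3191; (23500−17500)/23500 = 0.2553; (23500−18500)/23500 = 0.2128; (23500−20500)/23500 = 0.1277.
Sum of shortfalls = 3.468085; P₁ averages over all N: 3.468085 / 10 = 0.3468.

0.3468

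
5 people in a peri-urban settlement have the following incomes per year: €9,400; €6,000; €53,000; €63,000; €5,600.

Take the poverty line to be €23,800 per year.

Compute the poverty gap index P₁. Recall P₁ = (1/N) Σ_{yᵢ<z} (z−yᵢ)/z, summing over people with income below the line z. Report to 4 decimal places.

0.4235

Incomes under z: €5,600, €6,000, €9,400 (q = 3 of N = 5).
Relative gaps: (23800−5600)/23800 = 0.7647; (23800−6000)/23800 = 0.7479; (23800−9400)/23800 = 0.6050.
Sum of shortfalls = 2.117647; P₁ averages over all N: 2.117647 / 5 = 0.4235.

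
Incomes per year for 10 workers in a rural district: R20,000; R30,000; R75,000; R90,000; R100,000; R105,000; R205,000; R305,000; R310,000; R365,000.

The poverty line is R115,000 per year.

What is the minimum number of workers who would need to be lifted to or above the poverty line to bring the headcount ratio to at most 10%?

6 of the 10 workers are poor, so H = 6/10 = 0.600.
A headcount ratio of at most 10% allows at most ⌊0.10 × 10⌋ = 1 poor workers.
So at least 6 − 1 = 5 must be lifted.

5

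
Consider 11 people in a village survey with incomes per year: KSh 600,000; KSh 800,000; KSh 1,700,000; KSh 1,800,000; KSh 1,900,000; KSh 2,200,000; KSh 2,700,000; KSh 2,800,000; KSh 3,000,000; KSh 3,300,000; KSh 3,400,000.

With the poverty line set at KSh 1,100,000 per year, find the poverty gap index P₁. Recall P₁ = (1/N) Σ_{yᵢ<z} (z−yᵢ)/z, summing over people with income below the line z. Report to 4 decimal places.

Below z: KSh 600,000, KSh 800,000 (q = 2 of N = 11).
Gap ratios (z−y)/z: (1100000−600000)/1100000 = 0.4545; (1100000−800000)/1100000 = 0.2727.
Σ = 0.727273. Dividing by the full population N = 11 gives P₁ = 0.0661.

0.0661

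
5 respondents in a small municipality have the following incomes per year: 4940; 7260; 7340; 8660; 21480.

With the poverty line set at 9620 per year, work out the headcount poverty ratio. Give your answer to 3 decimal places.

4 of the 5 respondents have income below 9620.
H = 4/5 = 0.800.

0.800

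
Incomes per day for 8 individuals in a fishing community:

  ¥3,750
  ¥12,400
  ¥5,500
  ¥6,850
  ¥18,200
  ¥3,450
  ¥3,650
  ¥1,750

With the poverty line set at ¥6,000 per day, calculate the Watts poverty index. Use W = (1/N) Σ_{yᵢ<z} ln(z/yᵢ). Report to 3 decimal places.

0.355

Below the line: ¥1,750, ¥3,450, ¥3,650, ¥3,750, ¥5,500 (q = 5 of N = 8).
ln(z/y) terms: ln(6000/1750) = 1.2321; ln(6000/3450) = 0.5534; ln(6000/3650) = 0.4970; ln(6000/3750) = 0.4700; ln(6000/5500) = 0.0870.
W = 2.839576 / 8 = 0.355.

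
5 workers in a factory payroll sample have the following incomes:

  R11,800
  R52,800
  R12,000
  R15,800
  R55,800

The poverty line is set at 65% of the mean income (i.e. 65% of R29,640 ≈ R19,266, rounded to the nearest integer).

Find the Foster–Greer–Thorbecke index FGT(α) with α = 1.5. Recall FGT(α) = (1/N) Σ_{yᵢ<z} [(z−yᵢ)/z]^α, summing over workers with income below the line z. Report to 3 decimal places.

Poor units: R11,800, R12,000, R15,800 (q = 3 of N = 5).
Normalized shortfalls: (19266−11800)/19266 = 0.3875; (19266−12000)/19266 = 0.3771; (19266−15800)/19266 = 0.1799.
Raised to α = 1.5: 0.24124; 0.23161; 0.07631.
Sum = 0.549152; FGT(1.5) = 0.549152 / 5 = 0.110.

0.110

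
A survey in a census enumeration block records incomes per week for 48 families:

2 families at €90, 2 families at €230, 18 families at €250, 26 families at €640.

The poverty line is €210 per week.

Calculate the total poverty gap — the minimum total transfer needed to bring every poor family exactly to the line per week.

Poor units: 2×€90 (q = 2 of N = 48).
Individual gaps: 2×(210−90) = 240.
Aggregate gap = €240.

€240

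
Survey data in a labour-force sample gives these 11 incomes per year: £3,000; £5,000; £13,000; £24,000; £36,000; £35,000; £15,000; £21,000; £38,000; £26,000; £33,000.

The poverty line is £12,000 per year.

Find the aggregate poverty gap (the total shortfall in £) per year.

Below the line: £3,000, £5,000 (q = 2 of N = 11).
Individual gaps: 12000−3000 = 9000; 12000−5000 = 7000.
Aggregate gap = £16,000.

£16,000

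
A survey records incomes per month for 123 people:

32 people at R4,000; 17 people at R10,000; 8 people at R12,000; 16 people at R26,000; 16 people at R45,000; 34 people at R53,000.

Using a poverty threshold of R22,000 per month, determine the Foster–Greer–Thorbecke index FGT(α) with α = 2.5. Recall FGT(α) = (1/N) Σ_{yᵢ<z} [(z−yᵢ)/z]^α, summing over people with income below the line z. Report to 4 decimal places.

0.1970

Below z: 32×R4,000, 17×R10,000, 8×R12,000 (q = 57 of N = 123).
Relative gaps: (22000−4000)/22000 = 0.8182 (×32); (22000−10000)/22000 = 0.5455 (×17); (22000−12000)/22000 = 0.4545 (×8).
Raised to α = 2.5: 0.60551 (×32); 0.21973 (×17); 0.13930 (×8).
Sum = 24.226315; FGT(2.5) = 24.226315 / 123 = 0.1970.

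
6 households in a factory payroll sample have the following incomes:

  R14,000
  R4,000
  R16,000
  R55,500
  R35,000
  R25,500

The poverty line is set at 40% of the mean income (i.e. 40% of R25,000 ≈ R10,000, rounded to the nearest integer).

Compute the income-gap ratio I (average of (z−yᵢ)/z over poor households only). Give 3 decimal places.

Below z: R4,000 (q = 1 of N = 6).
Relative gaps: 0.6000; sum = 0.600000.
The income-gap ratio divides by q (the poor only): 0.600000 / 1 = 0.600.

0.600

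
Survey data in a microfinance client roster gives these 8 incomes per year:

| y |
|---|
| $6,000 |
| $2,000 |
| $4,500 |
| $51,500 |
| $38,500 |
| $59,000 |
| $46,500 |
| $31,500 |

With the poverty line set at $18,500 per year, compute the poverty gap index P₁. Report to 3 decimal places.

Incomes under z: $2,000, $4,500, $6,000 (q = 3 of N = 8).
Relative gaps: (18500−2000)/18500 = 0.8919; (18500−4500)/18500 = 0.7568; (18500−6000)/18500 = 0.6757.
Σ = 2.324324. Dividing by the full population N = 8 gives P₁ = 0.291.

0.291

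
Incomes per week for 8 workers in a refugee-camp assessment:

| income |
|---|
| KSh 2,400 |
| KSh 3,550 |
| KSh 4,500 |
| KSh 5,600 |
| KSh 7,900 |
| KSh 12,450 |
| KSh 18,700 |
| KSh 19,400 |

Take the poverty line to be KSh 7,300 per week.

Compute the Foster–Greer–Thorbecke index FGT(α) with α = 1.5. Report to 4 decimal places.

0.1585

Incomes under z: KSh 2,400, KSh 3,550, KSh 4,500, KSh 5,600 (q = 4 of N = 8).
Relative gaps: (7300−2400)/7300 = 0.6712; (7300−3550)/7300 = 0.5137; (7300−4500)/7300 = 0.3836; (7300−5600)/7300 = 0.2329.
Raised to α = 1.5: 0.54993; 0.36818; 0.23755; 0.11238.
Sum = 1.268044; FGT(1.5) = 1.268044 / 8 = 0.1585.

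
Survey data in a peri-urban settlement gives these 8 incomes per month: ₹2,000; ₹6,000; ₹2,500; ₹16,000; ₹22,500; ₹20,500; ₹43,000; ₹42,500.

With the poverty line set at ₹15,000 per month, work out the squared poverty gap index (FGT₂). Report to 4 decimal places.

0.2257

Below the line: ₹2,000, ₹2,500, ₹6,000 (q = 3 of N = 8).
Normalized shortfalls: (15000−2000)/15000 = 0.8667; (15000−2500)/15000 = 0.8333; (15000−6000)/15000 = 0.6000.
Squared: 0.7511; 0.6944; 0.3600.
Sum = 1.805556; P₂ = 1.805556 / 8 = 0.2257.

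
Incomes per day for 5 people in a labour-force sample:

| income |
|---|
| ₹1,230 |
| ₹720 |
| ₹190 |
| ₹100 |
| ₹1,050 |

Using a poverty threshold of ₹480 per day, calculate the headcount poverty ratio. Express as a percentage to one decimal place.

40.0%

2 of the 5 people have income below ₹480.
H = 2/5 = 40.0%.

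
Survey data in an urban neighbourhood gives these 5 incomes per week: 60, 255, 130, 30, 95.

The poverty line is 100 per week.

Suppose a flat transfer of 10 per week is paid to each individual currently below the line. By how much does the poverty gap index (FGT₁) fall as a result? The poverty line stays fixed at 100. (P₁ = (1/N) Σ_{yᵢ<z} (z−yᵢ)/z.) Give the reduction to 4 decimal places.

Before: below the line — 30, 60, 95; poverty gap index (FGT₁) = 0.230000.
After the 10 transfer: below the line — 40, 70; poverty gap index (FGT₁) = 0.180000.
Reduction = 0.230000 − 0.180000 = 0.0500.

0.0500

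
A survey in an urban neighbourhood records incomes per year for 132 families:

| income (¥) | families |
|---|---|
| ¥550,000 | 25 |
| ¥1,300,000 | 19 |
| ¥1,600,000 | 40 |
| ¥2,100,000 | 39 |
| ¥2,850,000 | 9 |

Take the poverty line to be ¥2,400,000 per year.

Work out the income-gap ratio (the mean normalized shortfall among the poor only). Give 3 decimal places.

0.376

Poor units: 25×¥550,000, 19×¥1,300,000, 40×¥1,600,000, 39×¥2,100,000 (q = 123 of N = 132).
Relative gaps: 0.7708 (×25), 0.4583 (×19), 0.3333 (×40), 0.1250 (×39); sum = 46.187500.
The income-gap ratio divides by q (the poor only): 46.187500 / 123 = 0.376.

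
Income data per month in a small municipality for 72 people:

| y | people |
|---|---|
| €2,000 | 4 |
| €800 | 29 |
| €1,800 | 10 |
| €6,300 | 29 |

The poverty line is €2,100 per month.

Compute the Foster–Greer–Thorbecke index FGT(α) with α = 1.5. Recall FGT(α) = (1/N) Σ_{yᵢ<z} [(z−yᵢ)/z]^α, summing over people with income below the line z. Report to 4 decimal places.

0.2043

Below the line: 29×€800, 10×€1,800, 4×€2,000 (q = 43 of N = 72).
Normalized shortfalls: (2100−800)/2100 = 0.6190 (×29); (2100−1800)/2100 = 0.1429 (×10); (2100−2000)/2100 = 0.0476 (×4).
Raised to α = 1.5: 0.48706 (×29); 0.05399 (×10); 0.01039 (×4).
Sum = 14.706372; FGT(1.5) = 14.706372 / 72 = 0.2043.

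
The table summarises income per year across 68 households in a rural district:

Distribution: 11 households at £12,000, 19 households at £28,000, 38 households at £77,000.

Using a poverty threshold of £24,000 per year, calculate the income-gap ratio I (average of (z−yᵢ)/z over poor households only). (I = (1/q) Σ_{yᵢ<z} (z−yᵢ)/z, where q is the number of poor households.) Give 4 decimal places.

0.5000

Incomes under z: 11×£12,000 (q = 11 of N = 68).
Shortfall ratios (z−y)/z: 0.5000 (×11); sum = 5.500000.
I averages over the q = 11 poor units only: 5.500000 / 11 = 0.5000.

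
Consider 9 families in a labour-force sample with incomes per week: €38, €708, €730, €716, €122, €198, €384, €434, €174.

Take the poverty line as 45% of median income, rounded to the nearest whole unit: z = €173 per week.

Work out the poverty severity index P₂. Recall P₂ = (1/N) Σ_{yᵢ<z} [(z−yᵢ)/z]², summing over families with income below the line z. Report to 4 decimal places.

Below the line: €38, €122 (q = 2 of N = 9).
Normalized shortfalls: (173−38)/173 = 0.7803; (173−122)/173 = 0.2948.
Squared: 0.6089; 0.0869.
Sum = 0.695847; P₂ = 0.695847 / 9 = 0.0773.

0.0773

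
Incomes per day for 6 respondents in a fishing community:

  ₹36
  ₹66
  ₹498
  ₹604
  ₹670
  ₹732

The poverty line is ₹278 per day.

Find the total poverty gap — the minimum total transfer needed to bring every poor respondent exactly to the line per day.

Below z: ₹36, ₹66 (q = 2 of N = 6).
Individual gaps: 278−36 = 242; 278−66 = 212.
Aggregate gap = ₹454.

₹454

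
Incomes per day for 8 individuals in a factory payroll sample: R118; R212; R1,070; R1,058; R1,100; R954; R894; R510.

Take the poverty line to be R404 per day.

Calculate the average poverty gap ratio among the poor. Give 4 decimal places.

Incomes under z: R118, R212 (q = 2 of N = 8).
Shortfall ratios (z−y)/z: 0.7079, 0.4752; sum = 1.183168.
The income-gap ratio divides by q (the poor only): 1.183168 / 2 = 0.5916.

0.5916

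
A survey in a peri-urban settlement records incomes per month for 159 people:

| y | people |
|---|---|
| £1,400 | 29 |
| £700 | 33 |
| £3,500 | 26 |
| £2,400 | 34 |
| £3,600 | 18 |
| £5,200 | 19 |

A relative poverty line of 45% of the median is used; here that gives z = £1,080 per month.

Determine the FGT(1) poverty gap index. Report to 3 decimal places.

0.073

Poor units: 33×£700 (q = 33 of N = 159).
Normalized shortfalls: (1080−700)/1080 = 0.3519 (×33).
Sum of shortfalls = 11.611111; P₁ averages over all N: 11.611111 / 159 = 0.073.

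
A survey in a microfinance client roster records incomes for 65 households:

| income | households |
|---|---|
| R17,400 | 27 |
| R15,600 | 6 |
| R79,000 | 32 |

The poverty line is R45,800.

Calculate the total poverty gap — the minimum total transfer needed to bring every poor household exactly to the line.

Below z: 6×R15,600, 27×R17,400 (q = 33 of N = 65).
Individual gaps: 6×(45800−15600) = 181200; 27×(45800−17400) = 766800.
Aggregate gap = R948,000.

R948,000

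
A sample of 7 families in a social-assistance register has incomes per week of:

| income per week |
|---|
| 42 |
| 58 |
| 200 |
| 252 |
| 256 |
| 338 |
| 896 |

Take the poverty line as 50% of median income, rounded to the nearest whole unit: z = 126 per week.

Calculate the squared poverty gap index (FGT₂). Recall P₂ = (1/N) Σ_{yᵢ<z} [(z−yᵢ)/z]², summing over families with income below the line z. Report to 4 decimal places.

Poor units: 42, 58 (q = 2 of N = 7).
Shortfall ratios: (126−42)/126 = 0.6667; (126−58)/126 = 0.5397.
Squared: 0.4444; 0.2913.
Sum = 0.735702; P₂ = 0.735702 / 7 = 0.1051.

0.1051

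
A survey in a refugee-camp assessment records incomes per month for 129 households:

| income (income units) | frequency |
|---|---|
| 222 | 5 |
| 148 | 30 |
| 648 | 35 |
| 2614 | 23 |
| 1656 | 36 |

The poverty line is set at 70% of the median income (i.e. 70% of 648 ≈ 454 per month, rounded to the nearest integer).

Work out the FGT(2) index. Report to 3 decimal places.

0.116

Poor units: 30×148, 5×222 (q = 35 of N = 129).
Gap ratios (z−y)/z: (454−148)/454 = 0.6740 (×30); (454−222)/454 = 0.5110 (×5).
Squared: 0.4543 (×30); 0.2611 (×5).
Sum = 14.934309; P₂ = 14.934309 / 129 = 0.116.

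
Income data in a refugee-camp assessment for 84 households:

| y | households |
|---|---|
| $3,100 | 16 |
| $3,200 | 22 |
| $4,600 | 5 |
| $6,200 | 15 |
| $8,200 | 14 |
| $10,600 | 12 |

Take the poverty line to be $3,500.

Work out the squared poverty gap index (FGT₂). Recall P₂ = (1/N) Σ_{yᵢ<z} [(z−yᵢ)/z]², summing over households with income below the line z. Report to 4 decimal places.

Incomes under z: 16×$3,100, 22×$3,200 (q = 38 of N = 84).
Shortfall ratios: (3500−3100)/3500 = 0.1143 (×16); (3500−3200)/3500 = 0.0857 (×22).
Squared: 0.0131 (×16); 0.0073 (×22).
Sum = 0.370612; P₂ = 0.370612 / 84 = 0.0044.

0.0044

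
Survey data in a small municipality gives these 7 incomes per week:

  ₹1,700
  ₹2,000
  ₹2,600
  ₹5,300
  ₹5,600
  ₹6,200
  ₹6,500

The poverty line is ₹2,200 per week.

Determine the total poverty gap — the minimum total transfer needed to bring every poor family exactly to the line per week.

Below the line: ₹1,700, ₹2,000 (q = 2 of N = 7).
Individual gaps: 2200−1700 = 500; 2200−2000 = 200.
Aggregate gap = ₹700.

₹700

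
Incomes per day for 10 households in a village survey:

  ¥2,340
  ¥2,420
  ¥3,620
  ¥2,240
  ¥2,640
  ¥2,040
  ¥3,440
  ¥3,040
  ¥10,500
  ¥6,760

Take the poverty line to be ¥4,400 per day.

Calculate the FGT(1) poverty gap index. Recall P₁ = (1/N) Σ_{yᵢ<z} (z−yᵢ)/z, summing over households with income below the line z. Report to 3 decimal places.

0.305

Incomes under z: ¥2,040, ¥2,240, ¥2,340, ¥2,420, ¥2,640, ¥3,040, ¥3,440, ¥3,620 (q = 8 of N = 10).
Shortfall ratios: (4400−2040)/4400 = 0.5364; (4400−2240)/4400 = 0.4909; (4400−2340)/4400 = 0.4682; (4400−2420)/4400 = 0.4500; (4400−2640)/4400 = 0.4000; (4400−3040)/4400 = 0.3091; (4400−3440)/4400 = 0.2182; (4400−3620)/4400 = 0.1773.
Σ = 3.050000. Dividing by the full population N = 10 gives P₁ = 0.305.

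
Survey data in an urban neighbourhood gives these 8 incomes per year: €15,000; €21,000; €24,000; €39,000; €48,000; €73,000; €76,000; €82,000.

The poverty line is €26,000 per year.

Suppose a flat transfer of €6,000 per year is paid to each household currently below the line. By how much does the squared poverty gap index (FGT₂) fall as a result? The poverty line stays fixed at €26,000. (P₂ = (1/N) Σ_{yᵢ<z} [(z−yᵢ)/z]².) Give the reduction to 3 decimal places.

0.023

Before: below the line — €15,000, €21,000, €24,000; squared poverty gap index (FGT₂) = 0.02774.
After the €6,000 transfer: below the line — €21,000; squared poverty gap index (FGT₂) = 0.00462.
Reduction = 0.02774 − 0.00462 = 0.023.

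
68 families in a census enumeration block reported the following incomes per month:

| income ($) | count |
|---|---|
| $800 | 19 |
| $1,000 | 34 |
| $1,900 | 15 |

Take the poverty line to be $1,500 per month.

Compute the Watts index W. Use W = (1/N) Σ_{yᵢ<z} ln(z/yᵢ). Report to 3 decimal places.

0.378

Poor units: 19×$800, 34×$1,000 (q = 53 of N = 68).
Log gaps: ln(1500/800) = 0.6286 (×19); ln(1500/1000) = 0.4055 (×34).
W = 25.729378 / 68 = 0.378.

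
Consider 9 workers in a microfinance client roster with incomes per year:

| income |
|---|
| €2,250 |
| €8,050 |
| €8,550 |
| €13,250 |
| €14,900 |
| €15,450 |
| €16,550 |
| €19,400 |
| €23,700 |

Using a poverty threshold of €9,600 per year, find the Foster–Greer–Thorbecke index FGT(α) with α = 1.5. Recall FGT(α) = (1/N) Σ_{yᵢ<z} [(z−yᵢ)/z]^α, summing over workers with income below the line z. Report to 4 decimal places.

0.0857

Below z: €2,250, €8,050, €8,550 (q = 3 of N = 9).
Shortfall ratios: (9600−2250)/9600 = 0.7656; (9600−8050)/9600 = 0.1615; (9600−8550)/9600 = 0.1094.
Raised to α = 1.5: 0.66992; 0.06488; 0.03617.
Sum = 0.770971; FGT(1.5) = 0.770971 / 9 = 0.0857.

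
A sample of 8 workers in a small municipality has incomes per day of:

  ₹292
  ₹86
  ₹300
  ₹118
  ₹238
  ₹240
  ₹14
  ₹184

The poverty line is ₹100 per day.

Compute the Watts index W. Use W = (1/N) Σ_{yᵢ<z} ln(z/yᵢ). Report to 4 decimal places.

0.2646

Below the line: ₹14, ₹86 (q = 2 of N = 8).
Log gaps: ln(100/14) = 1.9661; ln(100/86) = 0.1508.
W = 2.116936 / 8 = 0.2646.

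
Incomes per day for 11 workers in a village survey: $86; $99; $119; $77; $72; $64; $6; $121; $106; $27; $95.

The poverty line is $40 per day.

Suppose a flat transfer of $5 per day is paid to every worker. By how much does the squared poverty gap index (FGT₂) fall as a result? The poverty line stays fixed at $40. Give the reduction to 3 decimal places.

0.024

Before: below the line — $6, $27; squared poverty gap index (FGT₂) = 0.07528.
After the $5 transfer: below the line — $11, $32; squared poverty gap index (FGT₂) = 0.05142.
Reduction = 0.07528 − 0.05142 = 0.024.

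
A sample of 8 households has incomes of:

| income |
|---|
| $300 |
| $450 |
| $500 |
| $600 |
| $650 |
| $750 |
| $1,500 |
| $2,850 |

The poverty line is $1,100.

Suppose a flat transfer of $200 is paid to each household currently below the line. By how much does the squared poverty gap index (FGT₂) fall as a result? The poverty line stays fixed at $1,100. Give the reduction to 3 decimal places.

Before: below the line — $300, $450, $500, $600, $650, $750; squared poverty gap index (FGT₂) = 0.20635.
After the $200 transfer: below the line — $500, $650, $700, $800, $850, $950; squared poverty gap index (FGT₂) = 0.09272.
Reduction = 0.20635 − 0.09272 = 0.114.

0.114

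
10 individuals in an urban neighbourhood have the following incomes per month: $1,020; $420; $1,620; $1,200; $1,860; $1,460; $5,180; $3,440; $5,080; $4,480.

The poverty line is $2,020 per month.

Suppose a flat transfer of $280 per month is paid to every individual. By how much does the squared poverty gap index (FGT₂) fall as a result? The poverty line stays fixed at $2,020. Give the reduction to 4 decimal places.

Before: below the line — $420, $1,020, $1,200, $1,460, $1,620, $1,860; squared poverty gap index (FGT₂) = 0.115959.
After the $280 transfer: below the line — $700, $1,300, $1,480, $1,740, $1,900; squared poverty gap index (FGT₂) = 0.064827.
Reduction = 0.115959 − 0.064827 = 0.0511.

0.0511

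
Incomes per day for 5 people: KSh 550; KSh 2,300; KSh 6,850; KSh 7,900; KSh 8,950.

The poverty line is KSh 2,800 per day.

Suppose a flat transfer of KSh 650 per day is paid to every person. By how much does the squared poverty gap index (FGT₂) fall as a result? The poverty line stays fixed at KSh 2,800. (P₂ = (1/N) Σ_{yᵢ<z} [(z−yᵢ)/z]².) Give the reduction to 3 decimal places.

Before: below the line — KSh 550, KSh 2,300; squared poverty gap index (FGT₂) = 0.13552.
After the KSh 650 transfer: below the line — KSh 1,200; squared poverty gap index (FGT₂) = 0.06531.
Reduction = 0.13552 − 0.06531 = 0.070.

0.070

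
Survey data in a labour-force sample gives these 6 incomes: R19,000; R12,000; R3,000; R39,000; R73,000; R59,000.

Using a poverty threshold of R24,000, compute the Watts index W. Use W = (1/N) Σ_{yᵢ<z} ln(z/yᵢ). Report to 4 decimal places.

0.5010

Below z: R3,000, R12,000, R19,000 (q = 3 of N = 6).
ln(z/y) terms: ln(24000/3000) = 2.0794; ln(24000/12000) = 0.6931; ln(24000/19000) = 0.2336.
W = 3.006204 / 6 = 0.5010.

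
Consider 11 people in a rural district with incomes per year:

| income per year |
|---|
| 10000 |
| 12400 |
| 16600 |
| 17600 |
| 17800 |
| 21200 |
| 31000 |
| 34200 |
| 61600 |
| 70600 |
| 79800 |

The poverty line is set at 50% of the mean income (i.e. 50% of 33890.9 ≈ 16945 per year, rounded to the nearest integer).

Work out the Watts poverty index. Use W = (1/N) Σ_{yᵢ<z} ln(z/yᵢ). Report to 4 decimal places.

Below the line: 10000, 12400, 16600 (q = 3 of N = 11).
ln(z/y) terms: ln(16945/10000) = 0.5274; ln(16945/12400) = 0.3123; ln(16945/16600) = 0.0206.
W = 0.860234 / 11 = 0.0782.

0.0782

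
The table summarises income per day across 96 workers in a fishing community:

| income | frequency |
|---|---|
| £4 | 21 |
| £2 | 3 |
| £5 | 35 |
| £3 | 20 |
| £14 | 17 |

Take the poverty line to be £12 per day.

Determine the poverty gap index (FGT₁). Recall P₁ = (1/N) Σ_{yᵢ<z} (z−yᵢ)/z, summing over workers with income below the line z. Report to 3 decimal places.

0.541

Below the line: 3×£2, 20×£3, 21×£4, 35×£5 (q = 79 of N = 96).
Shortfall ratios: (12−2)/12 = 0.8333 (×3); (12−3)/12 = 0.7500 (×20); (12−4)/12 = 0.6667 (×21); (12−5)/12 = 0.5833 (×35).
Σ = 51.916667. Dividing by the full population N = 96 gives P₁ = 0.541.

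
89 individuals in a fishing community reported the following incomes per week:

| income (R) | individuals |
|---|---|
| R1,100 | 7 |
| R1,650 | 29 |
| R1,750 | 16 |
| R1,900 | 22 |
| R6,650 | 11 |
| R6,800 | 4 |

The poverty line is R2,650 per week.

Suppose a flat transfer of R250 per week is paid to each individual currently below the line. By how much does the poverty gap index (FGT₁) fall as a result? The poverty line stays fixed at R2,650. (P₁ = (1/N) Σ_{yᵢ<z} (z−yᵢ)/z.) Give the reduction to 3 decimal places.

Before: below the line — 7×R1,100, 29×R1,650, 16×R1,750, 22×R1,900; poverty gap index (FGT₁) = 0.29998.
After the R250 transfer: below the line — 7×R1,350, 29×R1,900, 16×R2,000, 22×R2,150; poverty gap index (FGT₁) = 0.22154.
Reduction = 0.29998 − 0.22154 = 0.078.

0.078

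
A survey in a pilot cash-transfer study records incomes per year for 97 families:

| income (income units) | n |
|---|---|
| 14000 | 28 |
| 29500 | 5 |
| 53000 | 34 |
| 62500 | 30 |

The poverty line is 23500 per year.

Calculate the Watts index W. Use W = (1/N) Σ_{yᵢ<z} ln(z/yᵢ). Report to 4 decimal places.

Below z: 28×14000 (q = 28 of N = 97).
Log shortfalls: ln(23500/14000) = 0.5179 (×28).
W = 14.502407 / 97 = 0.1495.

0.1495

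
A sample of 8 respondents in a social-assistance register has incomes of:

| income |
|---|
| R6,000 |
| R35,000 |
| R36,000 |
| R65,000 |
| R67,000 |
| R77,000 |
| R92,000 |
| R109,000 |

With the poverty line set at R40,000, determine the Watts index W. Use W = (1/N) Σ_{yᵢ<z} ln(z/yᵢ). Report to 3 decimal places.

Below the line: R6,000, R35,000, R36,000 (q = 3 of N = 8).
Log gaps: ln(40000/6000) = 1.8971; ln(40000/35000) = 0.1335; ln(40000/36000) = 0.1054.
W = 2.136012 / 8 = 0.267.

0.267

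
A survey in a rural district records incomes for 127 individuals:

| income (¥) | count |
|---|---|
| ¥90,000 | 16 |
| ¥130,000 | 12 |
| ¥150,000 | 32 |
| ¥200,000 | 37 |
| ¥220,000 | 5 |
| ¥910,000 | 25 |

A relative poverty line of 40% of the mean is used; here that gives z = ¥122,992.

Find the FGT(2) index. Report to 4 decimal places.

Below z: 16×¥90,000 (q = 16 of N = 127).
Normalized shortfalls: (122992−90000)/122992 = 0.2682 (×16).
Squared: 0.0720 (×16).
Sum = 1.151287; P₂ = 1.151287 / 127 = 0.0091.

0.0091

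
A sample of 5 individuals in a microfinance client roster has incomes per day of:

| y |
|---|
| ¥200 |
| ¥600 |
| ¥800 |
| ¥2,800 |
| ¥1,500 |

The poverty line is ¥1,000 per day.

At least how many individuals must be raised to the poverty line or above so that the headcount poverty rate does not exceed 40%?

Currently q = 3 of N = 5 are below the line (H = 0.600).
A headcount ratio of at most 40% allows at most ⌊0.40 × 5⌋ = 2 poor individuals.
So at least 3 − 2 = 1 must be lifted.

1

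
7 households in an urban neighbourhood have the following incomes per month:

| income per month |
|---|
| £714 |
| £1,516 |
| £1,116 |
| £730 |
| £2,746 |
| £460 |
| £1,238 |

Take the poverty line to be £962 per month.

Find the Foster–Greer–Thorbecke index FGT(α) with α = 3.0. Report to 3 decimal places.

Below z: £460, £714, £730 (q = 3 of N = 7).
Shortfall ratios: (962−460)/962 = 0.5218; (962−714)/962 = 0.2578; (962−730)/962 = 0.2412.
Raised to α = 3.0: 0.14210; 0.01713; 0.01403.
Sum = 0.173256; FGT(3.0) = 0.173256 / 7 = 0.025.

0.025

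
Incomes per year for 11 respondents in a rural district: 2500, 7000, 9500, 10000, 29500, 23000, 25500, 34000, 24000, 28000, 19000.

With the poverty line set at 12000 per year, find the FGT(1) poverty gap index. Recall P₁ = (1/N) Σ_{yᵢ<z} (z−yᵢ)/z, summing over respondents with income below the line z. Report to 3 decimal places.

0.144

Incomes under z: 2500, 7000, 9500, 10000 (q = 4 of N = 11).
Gap ratios (z−y)/z: (12000−2500)/12000 = 0.7917; (12000−7000)/12000 = 0.4167; (12000−9500)/12000 = 0.2083; (12000−10000)/12000 = 0.1667.
Σ = 1.583333. Dividing by the full population N = 11 gives P₁ = 0.144.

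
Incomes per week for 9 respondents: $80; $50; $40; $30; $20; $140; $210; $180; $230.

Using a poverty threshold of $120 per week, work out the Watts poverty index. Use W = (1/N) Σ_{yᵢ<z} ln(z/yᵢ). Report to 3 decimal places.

Incomes under z: $20, $30, $40, $50, $80 (q = 5 of N = 9).
Log shortfalls: ln(120/20) = 1.7918; ln(120/30) = 1.3863; ln(120/40) = 1.0986; ln(120/50) = 0.8755; ln(120/80) = 0.4055.
W = 5.557600 / 9 = 0.618.

0.618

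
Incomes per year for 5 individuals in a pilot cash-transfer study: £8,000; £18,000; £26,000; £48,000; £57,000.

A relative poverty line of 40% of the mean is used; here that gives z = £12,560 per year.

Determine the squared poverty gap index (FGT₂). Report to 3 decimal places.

Incomes under z: £8,000 (q = 1 of N = 5).
Relative gaps: (12560−8000)/12560 = 0.3631.
Squared: 0.1318.
Sum = 0.131811; P₂ = 0.131811 / 5 = 0.026.

0.026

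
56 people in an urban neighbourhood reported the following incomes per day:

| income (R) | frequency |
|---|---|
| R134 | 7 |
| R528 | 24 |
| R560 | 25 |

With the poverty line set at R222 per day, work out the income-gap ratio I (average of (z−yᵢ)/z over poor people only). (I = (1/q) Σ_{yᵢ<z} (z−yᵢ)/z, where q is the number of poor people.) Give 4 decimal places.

0.3964

Poor units: 7×R134 (q = 7 of N = 56).
Shortfall ratios (z−y)/z: 0.3964 (×7); sum = 2.774775.
The income-gap ratio divides by q (the poor only): 2.774775 / 7 = 0.3964.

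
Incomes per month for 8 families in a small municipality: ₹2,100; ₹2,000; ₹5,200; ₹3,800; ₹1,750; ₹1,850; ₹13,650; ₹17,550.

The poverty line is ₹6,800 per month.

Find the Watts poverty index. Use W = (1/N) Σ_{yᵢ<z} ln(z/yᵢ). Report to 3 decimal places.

Incomes under z: ₹1,750, ₹1,850, ₹2,000, ₹2,100, ₹3,800, ₹5,200 (q = 6 of N = 8).
ln(z/y) terms: ln(6800/1750) = 1.3573; ln(6800/1850) = 1.3017; ln(6800/2000) = 1.2238; ln(6800/2100) = 1.1750; ln(6800/3800) = 0.5819; ln(6800/5200) = 0.2683.
W = 5.907990 / 8 = 0.738.

0.738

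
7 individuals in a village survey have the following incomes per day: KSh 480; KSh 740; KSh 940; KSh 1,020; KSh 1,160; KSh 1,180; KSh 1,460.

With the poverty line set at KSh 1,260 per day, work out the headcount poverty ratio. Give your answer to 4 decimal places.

0.8571

6 of the 7 individuals have income below KSh 1,260.
H = 6/7 = 0.8571.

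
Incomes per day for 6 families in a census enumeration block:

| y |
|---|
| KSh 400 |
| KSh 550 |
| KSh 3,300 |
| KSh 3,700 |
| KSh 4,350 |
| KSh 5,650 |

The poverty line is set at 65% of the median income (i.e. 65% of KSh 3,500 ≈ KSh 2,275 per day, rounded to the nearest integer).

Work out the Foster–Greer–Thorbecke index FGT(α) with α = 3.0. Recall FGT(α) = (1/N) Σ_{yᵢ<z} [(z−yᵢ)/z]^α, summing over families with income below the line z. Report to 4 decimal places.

0.1660

Incomes under z: KSh 400, KSh 550 (q = 2 of N = 6).
Relative gaps: (2275−400)/2275 = 0.8242; (2275−550)/2275 = 0.7582.
Raised to α = 3.0: 0.55983; 0.43594.
Sum = 0.995771; FGT(3.0) = 0.995771 / 6 = 0.1660.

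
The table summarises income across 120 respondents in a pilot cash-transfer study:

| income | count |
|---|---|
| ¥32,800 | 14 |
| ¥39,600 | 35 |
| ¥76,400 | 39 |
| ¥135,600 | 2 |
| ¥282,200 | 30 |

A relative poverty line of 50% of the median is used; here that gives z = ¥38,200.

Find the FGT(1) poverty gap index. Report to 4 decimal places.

0.0165

Below z: 14×¥32,800 (q = 14 of N = 120).
Normalized shortfalls: (38200−32800)/38200 = 0.1414 (×14).
Σ = 1.979058. Dividing by the full population N = 120 gives P₁ = 0.0165.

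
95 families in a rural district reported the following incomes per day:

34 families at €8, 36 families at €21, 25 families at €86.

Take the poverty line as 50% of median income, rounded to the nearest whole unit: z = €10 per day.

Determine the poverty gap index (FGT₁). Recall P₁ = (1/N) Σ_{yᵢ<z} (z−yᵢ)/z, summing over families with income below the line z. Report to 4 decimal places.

0.0716

Below the line: 34×€8 (q = 34 of N = 95).
Normalized shortfalls: (10−8)/10 = 0.2000 (×34).
Sum of shortfalls = 6.800000; P₁ averages over all N: 6.800000 / 95 = 0.0716.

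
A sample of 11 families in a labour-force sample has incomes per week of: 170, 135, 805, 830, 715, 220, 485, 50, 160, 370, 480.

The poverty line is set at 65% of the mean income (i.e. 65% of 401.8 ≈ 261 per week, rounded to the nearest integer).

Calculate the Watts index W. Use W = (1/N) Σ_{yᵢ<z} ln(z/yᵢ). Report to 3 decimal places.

0.309

Poor units: 50, 135, 160, 170, 220 (q = 5 of N = 11).
Log gaps: ln(261/50) = 1.6525; ln(261/135) = 0.6592; ln(261/160) = 0.4893; ln(261/170) = 0.4287; ln(261/220) = 0.1709.
W = 3.400704 / 11 = 0.309.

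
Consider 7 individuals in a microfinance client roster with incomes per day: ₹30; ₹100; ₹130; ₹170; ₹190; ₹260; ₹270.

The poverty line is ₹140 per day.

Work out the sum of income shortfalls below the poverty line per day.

Below z: ₹30, ₹100, ₹130 (q = 3 of N = 7).
Individual gaps: 140−30 = 110; 140−100 = 40; 140−130 = 10.
Aggregate gap = ₹160.

₹160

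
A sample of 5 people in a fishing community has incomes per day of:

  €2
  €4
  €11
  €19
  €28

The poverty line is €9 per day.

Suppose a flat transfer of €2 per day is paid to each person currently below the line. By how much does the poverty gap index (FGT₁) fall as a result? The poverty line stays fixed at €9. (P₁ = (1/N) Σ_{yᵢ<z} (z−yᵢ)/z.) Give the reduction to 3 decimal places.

0.089

Before: below the line — €2, €4; poverty gap index (FGT₁) = 0.26667.
After the €2 transfer: below the line — €4, €6; poverty gap index (FGT₁) = 0.17778.
Reduction = 0.26667 − 0.17778 = 0.089.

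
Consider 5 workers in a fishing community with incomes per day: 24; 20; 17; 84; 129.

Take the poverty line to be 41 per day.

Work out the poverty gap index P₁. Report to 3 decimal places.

0.302

Poor units: 17, 20, 24 (q = 3 of N = 5).
Relative gaps: (41−17)/41 = 0.5854; (41−20)/41 = 0.5122; (41−24)/41 = 0.4146.
Σ = 1.512195. Dividing by the full population N = 5 gives P₁ = 0.302.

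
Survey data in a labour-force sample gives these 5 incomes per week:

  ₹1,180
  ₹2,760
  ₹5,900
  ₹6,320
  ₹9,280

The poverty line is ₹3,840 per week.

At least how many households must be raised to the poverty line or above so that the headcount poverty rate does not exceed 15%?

2

Currently q = 2 of N = 5 are below the line (H = 0.400).
A headcount ratio of at most 15% allows at most ⌊0.15 × 5⌋ = 0 poor households.
So at least 2 − 0 = 2 must be lifted.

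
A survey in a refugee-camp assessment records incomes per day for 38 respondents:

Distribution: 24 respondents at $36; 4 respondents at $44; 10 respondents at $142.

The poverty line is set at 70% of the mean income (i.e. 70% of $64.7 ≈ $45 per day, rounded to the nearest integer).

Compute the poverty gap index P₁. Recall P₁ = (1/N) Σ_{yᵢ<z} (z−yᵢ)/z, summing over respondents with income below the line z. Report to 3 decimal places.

0.129

Below the line: 24×$36, 4×$44 (q = 28 of N = 38).
Gap ratios (z−y)/z: (45−36)/45 = 0.2000 (×24); (45−44)/45 = 0.0222 (×4).
Sum of shortfalls = 4.888889; P₁ averages over all N: 4.888889 / 38 = 0.129.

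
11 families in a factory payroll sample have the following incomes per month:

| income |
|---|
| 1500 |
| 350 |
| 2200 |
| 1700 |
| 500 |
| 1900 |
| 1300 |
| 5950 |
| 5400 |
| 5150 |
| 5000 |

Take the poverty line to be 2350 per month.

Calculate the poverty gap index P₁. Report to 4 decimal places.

0.2708

Incomes under z: 350, 500, 1300, 1500, 1700, 1900, 2200 (q = 7 of N = 11).
Shortfall ratios: (2350−350)/2350 = 0.8511; (2350−500)/2350 = 0.7872; (2350−1300)/2350 = 0.4468; (2350−1500)/2350 = 0.3617; (2350−1700)/2350 = 0.2766; (2350−1900)/2350 = 0.1915; (2350−2200)/2350 = 0.0638.
Σ = 2.978723. Dividing by the full population N = 11 gives P₁ = 0.2708.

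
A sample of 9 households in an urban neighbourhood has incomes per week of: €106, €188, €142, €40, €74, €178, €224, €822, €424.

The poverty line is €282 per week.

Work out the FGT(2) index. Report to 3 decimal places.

0.245

Below the line: €40, €74, €106, €142, €178, €188, €224 (q = 7 of N = 9).
Normalized shortfalls: (282−40)/282 = 0.8582; (282−74)/282 = 0.7376; (282−106)/282 = 0.6241; (282−142)/282 = 0.4965; (282−178)/282 = 0.3688; (282−188)/282 = 0.3333; (282−224)/282 = 0.2057.
Squared: 0.7364; 0.5440; 0.3895; 0.2465; 0.1360; 0.1111; 0.0423.
Sum = 2.205875; P₂ = 2.205875 / 9 = 0.245.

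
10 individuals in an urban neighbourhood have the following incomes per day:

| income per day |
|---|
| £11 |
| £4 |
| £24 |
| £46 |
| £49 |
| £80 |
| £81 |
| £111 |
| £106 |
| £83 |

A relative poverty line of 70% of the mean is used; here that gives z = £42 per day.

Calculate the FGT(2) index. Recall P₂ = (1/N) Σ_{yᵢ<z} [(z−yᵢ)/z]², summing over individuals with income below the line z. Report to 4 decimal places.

0.1547

Poor units: £4, £11, £24 (q = 3 of N = 10).
Relative gaps: (42−4)/42 = 0.9048; (42−11)/42 = 0.7381; (42−24)/42 = 0.4286.
Squared: 0.8186; 0.5448; 0.1837.
Sum = 1.547052; P₂ = 1.547052 / 10 = 0.1547.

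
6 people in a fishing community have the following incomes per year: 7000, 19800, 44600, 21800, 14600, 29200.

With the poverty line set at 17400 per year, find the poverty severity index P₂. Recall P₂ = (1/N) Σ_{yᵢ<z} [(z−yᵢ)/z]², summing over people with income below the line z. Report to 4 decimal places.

0.0639

Incomes under z: 7000, 14600 (q = 2 of N = 6).
Gap ratios (z−y)/z: (17400−7000)/17400 = 0.5977; (17400−14600)/17400 = 0.1609.
Squared: 0.3572; 0.0259.
Sum = 0.383142; P₂ = 0.383142 / 6 = 0.0639.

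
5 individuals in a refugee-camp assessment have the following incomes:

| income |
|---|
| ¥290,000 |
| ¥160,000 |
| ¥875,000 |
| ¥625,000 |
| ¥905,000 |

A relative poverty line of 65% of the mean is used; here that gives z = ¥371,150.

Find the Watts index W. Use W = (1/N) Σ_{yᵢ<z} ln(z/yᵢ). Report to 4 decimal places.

Below z: ¥160,000, ¥290,000 (q = 2 of N = 5).
ln(z/y) terms: ln(371150/160000) = 0.8414; ln(371150/290000) = 0.2467.
W = 1.088158 / 5 = 0.2176.

0.2176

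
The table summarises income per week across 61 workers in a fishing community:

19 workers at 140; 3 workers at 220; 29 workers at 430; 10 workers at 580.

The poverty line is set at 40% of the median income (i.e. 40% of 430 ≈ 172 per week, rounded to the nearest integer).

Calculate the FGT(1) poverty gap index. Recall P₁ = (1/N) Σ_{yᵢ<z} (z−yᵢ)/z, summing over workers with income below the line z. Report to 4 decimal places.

0.0579

Below z: 19×140 (q = 19 of N = 61).
Shortfall ratios: (172−140)/172 = 0.1860 (×19).
Σ = 3.534884. Dividing by the full population N = 61 gives P₁ = 0.0579.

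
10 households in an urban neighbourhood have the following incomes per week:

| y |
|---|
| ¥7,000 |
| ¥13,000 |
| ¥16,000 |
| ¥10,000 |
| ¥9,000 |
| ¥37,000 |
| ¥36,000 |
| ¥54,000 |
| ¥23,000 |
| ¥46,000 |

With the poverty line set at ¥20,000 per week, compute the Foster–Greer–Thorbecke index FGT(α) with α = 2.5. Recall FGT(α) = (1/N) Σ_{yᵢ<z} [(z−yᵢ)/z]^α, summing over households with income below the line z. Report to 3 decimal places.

0.083

Below the line: ¥7,000, ¥9,000, ¥10,000, ¥13,000, ¥16,000 (q = 5 of N = 10).
Relative gaps: (20000−7000)/20000 = 0.6500; (20000−9000)/20000 = 0.5500; (20000−10000)/20000 = 0.5000; (20000−13000)/20000 = 0.3500; (20000−16000)/20000 = 0.2000.
Raised to α = 2.5: 0.34063; 0.22434; 0.17678; 0.07247; 0.01789.
Sum = 0.832108; FGT(2.5) = 0.832108 / 10 = 0.083.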